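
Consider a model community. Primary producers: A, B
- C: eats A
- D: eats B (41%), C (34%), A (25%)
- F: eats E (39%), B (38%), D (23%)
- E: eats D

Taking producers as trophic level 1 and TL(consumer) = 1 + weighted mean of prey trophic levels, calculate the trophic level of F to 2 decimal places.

3.22

C: 1 + 1 = 2
D: 1 + (0.41×1 + 0.34×2 + 0.25×1) = 2.34
E: 1 + 2.34 = 3.34
F: 1 + (0.39×3.34 + 0.38×1 + 0.23×2.34) = 3.2208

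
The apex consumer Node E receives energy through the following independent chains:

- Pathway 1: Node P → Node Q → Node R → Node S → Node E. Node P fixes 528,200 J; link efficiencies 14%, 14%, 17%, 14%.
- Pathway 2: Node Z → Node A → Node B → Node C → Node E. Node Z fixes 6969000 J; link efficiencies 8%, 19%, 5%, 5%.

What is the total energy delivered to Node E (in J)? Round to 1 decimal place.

511.2 J

Pathway 1: 528200 × 0.14 × 0.14 × 0.17 × 0.14 = 246.394736 J
Pathway 2: 6969000 × 0.08 × 0.19 × 0.05 × 0.05 = 264.822 J
Total at Node E: 246.394736 + 264.822 = 511.216736 J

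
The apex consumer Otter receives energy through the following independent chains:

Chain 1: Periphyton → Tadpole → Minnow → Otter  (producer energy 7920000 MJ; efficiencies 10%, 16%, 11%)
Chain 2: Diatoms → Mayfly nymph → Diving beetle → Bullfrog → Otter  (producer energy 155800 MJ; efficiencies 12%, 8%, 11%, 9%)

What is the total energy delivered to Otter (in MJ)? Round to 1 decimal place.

13954.0 MJ

Chain 1: 7920000 × 0.1 × 0.16 × 0.11 = 13939.2 MJ
Chain 2: 155800 × 0.12 × 0.08 × 0.11 × 0.09 = 14.807232 MJ
Total at Otter: 13939.2 + 14.807232 = 13954.007232 MJ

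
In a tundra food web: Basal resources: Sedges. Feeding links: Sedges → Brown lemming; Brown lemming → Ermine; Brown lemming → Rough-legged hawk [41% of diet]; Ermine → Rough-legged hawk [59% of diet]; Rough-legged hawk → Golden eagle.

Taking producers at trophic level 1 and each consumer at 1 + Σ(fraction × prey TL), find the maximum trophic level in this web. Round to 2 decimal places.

4.59

Brown lemming: 1 + 1 = 2
Ermine: 1 + 2 = 3
Rough-legged hawk: 1 + (0.41×2 + 0.59×3) = 3.59
Golden eagle: 1 + 3.59 = 4.59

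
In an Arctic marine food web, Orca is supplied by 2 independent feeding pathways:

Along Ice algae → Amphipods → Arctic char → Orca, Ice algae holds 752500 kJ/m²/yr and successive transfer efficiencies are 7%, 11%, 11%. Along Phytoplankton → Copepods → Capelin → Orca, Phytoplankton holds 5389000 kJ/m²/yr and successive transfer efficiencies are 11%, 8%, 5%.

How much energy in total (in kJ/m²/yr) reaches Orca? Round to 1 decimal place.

3008.5 kJ/m²/yr

Via Ice algae: 752500 × 0.07 × 0.11 × 0.11 = 637.3675 kJ/m²/yr
Via Phytoplankton: 5389000 × 0.11 × 0.08 × 0.05 = 2371.16 kJ/m²/yr
Total at Orca: 637.3675 + 2371.16 = 3008.5275 kJ/m²/yr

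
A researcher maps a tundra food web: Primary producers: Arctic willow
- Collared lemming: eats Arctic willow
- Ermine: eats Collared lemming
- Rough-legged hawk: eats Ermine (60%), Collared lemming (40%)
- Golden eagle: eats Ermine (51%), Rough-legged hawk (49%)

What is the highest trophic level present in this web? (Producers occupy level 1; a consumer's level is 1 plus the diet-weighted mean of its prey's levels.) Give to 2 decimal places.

Collared lemming: 1 + 1 = 2
Ermine: 1 + 2 = 3
Rough-legged hawk: 1 + (0.6×3 + 0.4×2) = 3.6
Golden eagle: 1 + (0.51×3 + 0.49×3.6) = 4.294

4.29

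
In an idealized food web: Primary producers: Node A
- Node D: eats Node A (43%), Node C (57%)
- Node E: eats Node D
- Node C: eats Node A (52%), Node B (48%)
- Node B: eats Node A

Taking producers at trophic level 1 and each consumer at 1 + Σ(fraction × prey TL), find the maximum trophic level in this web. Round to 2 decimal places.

3.84

Node B: 1 + 1 = 2
Node C: 1 + (0.52×1 + 0.48×2) = 2.48
Node D: 1 + (0.43×1 + 0.57×2.48) = 2.8436
Node E: 1 + 2.8436 = 3.8436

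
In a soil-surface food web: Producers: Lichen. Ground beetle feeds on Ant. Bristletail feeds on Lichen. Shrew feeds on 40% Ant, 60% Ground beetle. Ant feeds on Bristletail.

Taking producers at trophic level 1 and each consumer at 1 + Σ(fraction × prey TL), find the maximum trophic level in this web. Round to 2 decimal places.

Bristletail: 1 + 1 = 2
Ant: 1 + 2 = 3
Ground beetle: 1 + 3 = 4
Shrew: 1 + (0.4×3 + 0.6×4) = 4.6

4.60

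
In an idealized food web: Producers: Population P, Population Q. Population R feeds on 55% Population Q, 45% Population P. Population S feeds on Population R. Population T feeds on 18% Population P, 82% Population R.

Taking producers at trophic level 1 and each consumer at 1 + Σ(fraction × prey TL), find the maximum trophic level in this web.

Population R: 1 + (0.55×1 + 0.45×1) = 2
Population S: 1 + 2 = 3
Population T: 1 + (0.18×1 + 0.82×2) = 2.82

3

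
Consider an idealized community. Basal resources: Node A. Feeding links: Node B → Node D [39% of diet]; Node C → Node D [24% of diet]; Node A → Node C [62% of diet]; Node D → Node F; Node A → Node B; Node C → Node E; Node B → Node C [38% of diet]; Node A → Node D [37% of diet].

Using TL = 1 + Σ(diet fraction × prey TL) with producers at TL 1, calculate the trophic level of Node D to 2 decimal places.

2.72

Node B: 1 + 1 = 2
Node C: 1 + (0.62×1 + 0.38×2) = 2.38
Node D: 1 + (0.39×2 + 0.24×2.38 + 0.37×1) = 2.7212
Node E: 1 + 2.38 = 3.38
Node F: 1 + 2.7212 = 3.7212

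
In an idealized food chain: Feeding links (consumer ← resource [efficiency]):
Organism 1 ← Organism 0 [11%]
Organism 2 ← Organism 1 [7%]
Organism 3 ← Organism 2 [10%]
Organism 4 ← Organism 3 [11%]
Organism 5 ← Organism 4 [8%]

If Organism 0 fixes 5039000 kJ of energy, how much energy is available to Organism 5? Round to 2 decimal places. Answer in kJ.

34.14 kJ

Organism 1: 5039000 × 0.11 = 554290 kJ
Organism 2: 554290 × 0.07 = 38800.3 kJ
Organism 3: 38800.3 × 0.1 = 3880.03 kJ
Organism 4: 3880.03 × 0.11 = 426.8033 kJ
Organism 5: 426.8033 × 0.08 = 34.144264 kJ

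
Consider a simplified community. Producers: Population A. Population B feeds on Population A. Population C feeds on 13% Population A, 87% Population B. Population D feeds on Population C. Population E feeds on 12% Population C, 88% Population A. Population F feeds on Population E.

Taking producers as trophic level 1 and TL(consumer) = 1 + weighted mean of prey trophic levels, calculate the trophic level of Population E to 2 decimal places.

2.22

Population B: 1 + 1 = 2
Population C: 1 + (0.13×1 + 0.87×2) = 2.87
Population D: 1 + 2.87 = 3.87
Population E: 1 + (0.12×2.87 + 0.88×1) = 2.2244
Population F: 1 + 2.2244 = 3.2244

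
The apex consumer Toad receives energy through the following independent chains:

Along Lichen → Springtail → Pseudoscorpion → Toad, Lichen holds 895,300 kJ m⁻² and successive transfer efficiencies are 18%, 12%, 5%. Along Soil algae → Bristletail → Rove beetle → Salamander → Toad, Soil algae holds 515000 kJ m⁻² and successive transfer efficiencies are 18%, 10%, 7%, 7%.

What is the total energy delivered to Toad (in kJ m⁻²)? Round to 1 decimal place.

1012.3 kJ m⁻²

Via Lichen: 895300 × 0.18 × 0.12 × 0.05 = 966.924 kJ m⁻²
Via Soil algae: 515000 × 0.18 × 0.1 × 0.07 × 0.07 = 45.423 kJ m⁻²
Total at Toad: 966.924 + 45.423 = 1012.347 kJ m⁻²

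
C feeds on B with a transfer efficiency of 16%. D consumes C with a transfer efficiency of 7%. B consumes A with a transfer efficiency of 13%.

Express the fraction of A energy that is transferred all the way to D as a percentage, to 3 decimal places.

Product of link efficiencies: 0.13 × 0.16 × 0.07 = 0.001456
As a percentage: 0.001456 × 100 = 0.146%

0.146%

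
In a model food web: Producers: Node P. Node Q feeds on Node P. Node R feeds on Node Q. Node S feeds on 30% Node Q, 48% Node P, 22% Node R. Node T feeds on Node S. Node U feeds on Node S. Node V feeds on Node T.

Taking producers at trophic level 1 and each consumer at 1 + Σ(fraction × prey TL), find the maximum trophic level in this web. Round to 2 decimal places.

Node Q: 1 + 1 = 2
Node R: 1 + 2 = 3
Node S: 1 + (0.3×2 + 0.48×1 + 0.22×3) = 2.74
Node T: 1 + 2.74 = 3.74
Node U: 1 + 2.74 = 3.74
Node V: 1 + 3.74 = 4.74

4.74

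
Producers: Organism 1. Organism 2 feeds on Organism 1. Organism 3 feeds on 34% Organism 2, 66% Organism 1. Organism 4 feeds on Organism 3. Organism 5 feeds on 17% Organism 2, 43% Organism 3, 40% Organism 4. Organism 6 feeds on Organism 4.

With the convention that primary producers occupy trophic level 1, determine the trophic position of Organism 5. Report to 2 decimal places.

3.68

Organism 2: 1 + 1 = 2
Organism 3: 1 + (0.34×2 + 0.66×1) = 2.34
Organism 4: 1 + 2.34 = 3.34
Organism 5: 1 + (0.17×2 + 0.43×2.34 + 0.4×3.34) = 3.6822
Organism 6: 1 + 3.34 = 4.34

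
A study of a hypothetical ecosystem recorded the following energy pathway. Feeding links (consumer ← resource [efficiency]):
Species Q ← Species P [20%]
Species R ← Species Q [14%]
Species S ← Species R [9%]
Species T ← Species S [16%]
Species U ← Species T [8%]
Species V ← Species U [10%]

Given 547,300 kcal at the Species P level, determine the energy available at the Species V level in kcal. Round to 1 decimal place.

Species Q: 547300 × 0.2 = 109460 kcal
Species R: 109460 × 0.14 = 15324.4 kcal
Species S: 15324.4 × 0.09 = 1379.196 kcal
Species T: 1379.196 × 0.16 = 220.67136 kcal
Species U: 220.67136 × 0.08 = 17.6537088 kcal
Species V: 17.6537088 × 0.1 = 1.76537088 kcal

1.8 kcal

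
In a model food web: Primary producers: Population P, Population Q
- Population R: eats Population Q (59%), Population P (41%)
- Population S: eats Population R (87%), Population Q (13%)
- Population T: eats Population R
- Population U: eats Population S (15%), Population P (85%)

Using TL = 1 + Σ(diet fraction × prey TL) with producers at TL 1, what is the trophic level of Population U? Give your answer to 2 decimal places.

2.28

Population R: 1 + (0.59×1 + 0.41×1) = 2
Population S: 1 + (0.87×2 + 0.13×1) = 2.87
Population T: 1 + 2 = 3
Population U: 1 + (0.15×2.87 + 0.85×1) = 2.2805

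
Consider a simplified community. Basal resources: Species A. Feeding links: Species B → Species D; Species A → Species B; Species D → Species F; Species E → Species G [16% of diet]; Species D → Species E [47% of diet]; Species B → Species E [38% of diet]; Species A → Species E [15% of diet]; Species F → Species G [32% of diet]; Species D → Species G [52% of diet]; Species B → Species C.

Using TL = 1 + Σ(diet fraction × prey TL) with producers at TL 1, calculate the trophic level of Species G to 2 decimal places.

Species B: 1 + 1 = 2
Species C: 1 + 2 = 3
Species D: 1 + 2 = 3
Species E: 1 + (0.15×1 + 0.38×2 + 0.47×3) = 3.32
Species F: 1 + 3 = 4
Species G: 1 + (0.16×3.32 + 0.52×3 + 0.32×4) = 4.3712

4.37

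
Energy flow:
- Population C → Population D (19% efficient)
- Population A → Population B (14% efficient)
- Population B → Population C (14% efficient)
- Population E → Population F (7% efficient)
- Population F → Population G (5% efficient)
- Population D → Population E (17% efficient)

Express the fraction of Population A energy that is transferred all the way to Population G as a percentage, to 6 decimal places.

Product of link efficiencies: 0.14 × 0.14 × 0.19 × 0.17 × 0.07 × 0.05 = 0.00000221578
As a percentage: 0.00000221578 × 100 = 0.000222%

0.000222%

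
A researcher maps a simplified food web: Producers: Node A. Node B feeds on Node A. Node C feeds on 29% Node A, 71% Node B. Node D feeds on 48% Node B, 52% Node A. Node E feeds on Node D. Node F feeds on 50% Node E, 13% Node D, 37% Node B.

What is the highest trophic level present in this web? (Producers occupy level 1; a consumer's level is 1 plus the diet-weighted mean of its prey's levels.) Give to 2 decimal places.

3.80

Node B: 1 + 1 = 2
Node C: 1 + (0.29×1 + 0.71×2) = 2.71
Node D: 1 + (0.48×2 + 0.52×1) = 2.48
Node E: 1 + 2.48 = 3.48
Node F: 1 + (0.5×3.48 + 0.13×2.48 + 0.37×2) = 3.8024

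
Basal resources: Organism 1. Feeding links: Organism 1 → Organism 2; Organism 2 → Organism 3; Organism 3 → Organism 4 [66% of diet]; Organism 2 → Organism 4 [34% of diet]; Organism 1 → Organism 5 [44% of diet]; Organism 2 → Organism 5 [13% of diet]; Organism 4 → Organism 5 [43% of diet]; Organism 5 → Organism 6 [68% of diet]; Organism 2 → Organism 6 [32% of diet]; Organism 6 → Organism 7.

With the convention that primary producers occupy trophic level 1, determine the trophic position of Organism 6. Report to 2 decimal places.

3.87

Organism 2: 1 + 1 = 2
Organism 3: 1 + 2 = 3
Organism 4: 1 + (0.66×3 + 0.34×2) = 3.66
Organism 5: 1 + (0.44×1 + 0.13×2 + 0.43×3.66) = 3.2738
Organism 6: 1 + (0.68×3.2738 + 0.32×2) = 3.866184
Organism 7: 1 + 3.866184 = 4.866184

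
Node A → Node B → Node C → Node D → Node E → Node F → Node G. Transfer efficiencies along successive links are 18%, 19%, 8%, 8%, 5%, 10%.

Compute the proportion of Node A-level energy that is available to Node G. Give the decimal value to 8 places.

Product of link efficiencies: 0.18 × 0.19 × 0.08 × 0.08 × 0.05 × 0.1 = 0.0000010944

0.00000109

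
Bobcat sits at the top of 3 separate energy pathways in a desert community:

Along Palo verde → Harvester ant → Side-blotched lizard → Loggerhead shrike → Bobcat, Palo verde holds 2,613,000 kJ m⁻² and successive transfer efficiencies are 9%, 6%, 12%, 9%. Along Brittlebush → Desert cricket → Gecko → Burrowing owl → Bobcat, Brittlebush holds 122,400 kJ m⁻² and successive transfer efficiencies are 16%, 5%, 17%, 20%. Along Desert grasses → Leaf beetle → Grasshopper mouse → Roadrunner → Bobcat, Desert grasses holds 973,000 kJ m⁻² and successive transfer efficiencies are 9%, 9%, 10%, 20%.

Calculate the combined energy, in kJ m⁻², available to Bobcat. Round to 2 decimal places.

Via Palo verde: 2613000 × 0.09 × 0.06 × 0.12 × 0.09 = 152.39016 kJ m⁻²
Via Brittlebush: 122400 × 0.16 × 0.05 × 0.17 × 0.2 = 33.2928 kJ m⁻²
Via Desert grasses: 973000 × 0.09 × 0.09 × 0.1 × 0.2 = 157.626 kJ m⁻²
Total at Bobcat: 152.39016 + 33.2928 + 157.626 = 343.30896 kJ m⁻²

343.31 kJ m⁻²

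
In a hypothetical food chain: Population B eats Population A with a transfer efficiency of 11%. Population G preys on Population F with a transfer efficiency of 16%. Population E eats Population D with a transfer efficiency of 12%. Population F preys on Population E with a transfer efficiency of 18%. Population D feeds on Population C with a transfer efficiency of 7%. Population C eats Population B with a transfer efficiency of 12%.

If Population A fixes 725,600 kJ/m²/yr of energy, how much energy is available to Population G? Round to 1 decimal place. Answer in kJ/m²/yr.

2.3 kJ/m²/yr

Population B: 725600 × 0.11 = 79816 kJ/m²/yr
Population C: 79816 × 0.12 = 9577.92 kJ/m²/yr
Population D: 9577.92 × 0.07 = 670.4544 kJ/m²/yr
Population E: 670.4544 × 0.12 = 80.454528 kJ/m²/yr
Population F: 80.454528 × 0.18 = 14.48181504 kJ/m²/yr
Population G: 14.48181504 × 0.16 = 2.3170904064 kJ/m²/yr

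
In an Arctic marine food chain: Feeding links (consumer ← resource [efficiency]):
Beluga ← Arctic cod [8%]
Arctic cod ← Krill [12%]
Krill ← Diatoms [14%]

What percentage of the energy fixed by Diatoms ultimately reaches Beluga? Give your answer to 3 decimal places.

Product of link efficiencies: 0.14 × 0.12 × 0.08 = 0.001344
As a percentage: 0.001344 × 100 = 0.134%

0.134%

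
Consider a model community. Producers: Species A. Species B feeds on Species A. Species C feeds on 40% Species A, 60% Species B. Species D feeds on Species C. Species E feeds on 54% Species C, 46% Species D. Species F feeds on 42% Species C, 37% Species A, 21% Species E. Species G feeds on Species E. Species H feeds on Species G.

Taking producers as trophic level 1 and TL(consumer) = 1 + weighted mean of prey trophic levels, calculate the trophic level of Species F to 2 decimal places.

Species B: 1 + 1 = 2
Species C: 1 + (0.4×1 + 0.6×2) = 2.6
Species D: 1 + 2.6 = 3.6
Species E: 1 + (0.54×2.6 + 0.46×3.6) = 4.06
Species F: 1 + (0.42×2.6 + 0.37×1 + 0.21×4.06) = 3.3146
Species G: 1 + 4.06 = 5.06
Species H: 1 + 5.06 = 6.06

3.31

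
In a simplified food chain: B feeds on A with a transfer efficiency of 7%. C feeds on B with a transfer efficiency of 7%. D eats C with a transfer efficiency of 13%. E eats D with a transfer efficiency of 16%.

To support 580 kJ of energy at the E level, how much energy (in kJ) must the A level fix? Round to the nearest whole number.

Cumulative transfer efficiency: 0.07 × 0.07 × 0.13 × 0.16 = 0.00010192
A energy = 580 / 0.00010192 = 5690738 kJ

5690738 kJ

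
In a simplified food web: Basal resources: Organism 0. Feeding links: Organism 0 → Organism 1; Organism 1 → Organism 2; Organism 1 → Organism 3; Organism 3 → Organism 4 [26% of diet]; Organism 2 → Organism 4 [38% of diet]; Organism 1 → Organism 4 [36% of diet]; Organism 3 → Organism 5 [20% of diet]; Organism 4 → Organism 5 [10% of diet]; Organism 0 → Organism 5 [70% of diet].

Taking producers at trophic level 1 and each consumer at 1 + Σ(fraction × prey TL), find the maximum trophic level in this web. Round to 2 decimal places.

3.64

Organism 1: 1 + 1 = 2
Organism 2: 1 + 2 = 3
Organism 3: 1 + 2 = 3
Organism 4: 1 + (0.26×3 + 0.38×3 + 0.36×2) = 3.64
Organism 5: 1 + (0.2×3 + 0.1×3.64 + 0.7×1) = 2.664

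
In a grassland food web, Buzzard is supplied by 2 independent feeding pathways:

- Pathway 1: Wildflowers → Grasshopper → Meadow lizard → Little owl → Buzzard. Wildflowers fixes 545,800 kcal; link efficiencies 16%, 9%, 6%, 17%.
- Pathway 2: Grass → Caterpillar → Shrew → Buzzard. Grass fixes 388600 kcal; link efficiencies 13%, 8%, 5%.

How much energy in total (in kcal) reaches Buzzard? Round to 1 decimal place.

282.2 kcal

Pathway 1: 545800 × 0.16 × 0.09 × 0.06 × 0.17 = 80.167104 kcal
Pathway 2: 388600 × 0.13 × 0.08 × 0.05 = 202.072 kcal
Total at Buzzard: 80.167104 + 202.072 = 282.239104 kcal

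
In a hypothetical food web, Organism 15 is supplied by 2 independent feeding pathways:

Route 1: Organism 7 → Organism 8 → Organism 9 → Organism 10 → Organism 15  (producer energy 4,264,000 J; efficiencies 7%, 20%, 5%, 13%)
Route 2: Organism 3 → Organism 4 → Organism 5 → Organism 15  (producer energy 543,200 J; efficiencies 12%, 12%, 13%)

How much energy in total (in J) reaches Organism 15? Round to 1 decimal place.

Route 1: 4264000 × 0.07 × 0.2 × 0.05 × 0.13 = 388.024 J
Route 2: 543200 × 0.12 × 0.12 × 0.13 = 1016.8704 J
Total at Organism 15: 388.024 + 1016.8704 = 1404.8944 J

1404.9 J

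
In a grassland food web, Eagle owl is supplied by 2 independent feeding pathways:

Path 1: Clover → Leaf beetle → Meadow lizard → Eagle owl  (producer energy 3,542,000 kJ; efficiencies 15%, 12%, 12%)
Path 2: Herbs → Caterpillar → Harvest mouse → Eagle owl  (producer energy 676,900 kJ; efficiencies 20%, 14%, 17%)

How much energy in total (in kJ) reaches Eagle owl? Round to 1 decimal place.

10872.8 kJ

Path 1: 3542000 × 0.15 × 0.12 × 0.12 = 7650.72 kJ
Path 2: 676900 × 0.2 × 0.14 × 0.17 = 3222.044 kJ
Total at Eagle owl: 7650.72 + 3222.044 = 10872.764 kJ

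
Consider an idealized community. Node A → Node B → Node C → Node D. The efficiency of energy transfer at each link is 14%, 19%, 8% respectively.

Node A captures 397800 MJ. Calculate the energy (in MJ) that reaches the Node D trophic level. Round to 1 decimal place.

Node B: 397800 × 0.14 = 55692 MJ
Node C: 55692 × 0.19 = 10581.48 MJ
Node D: 10581.48 × 0.08 = 846.5184 MJ

846.5 MJ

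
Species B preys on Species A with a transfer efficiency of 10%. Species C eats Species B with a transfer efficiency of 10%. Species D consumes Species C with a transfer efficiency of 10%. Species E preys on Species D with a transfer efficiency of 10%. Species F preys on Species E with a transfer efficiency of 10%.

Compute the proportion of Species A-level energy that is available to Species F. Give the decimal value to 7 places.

Product of link efficiencies: 0.1 × 0.1 × 0.1 × 0.1 × 0.1 = 0.00001

0.0000100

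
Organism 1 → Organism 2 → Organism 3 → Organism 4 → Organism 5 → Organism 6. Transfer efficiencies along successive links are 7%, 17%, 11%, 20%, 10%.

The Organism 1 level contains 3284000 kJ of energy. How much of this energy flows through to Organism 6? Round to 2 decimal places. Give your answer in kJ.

Organism 2: 3284000 × 0.07 = 229880 kJ
Organism 3: 229880 × 0.17 = 39079.6 kJ
Organism 4: 39079.6 × 0.11 = 4298.756 kJ
Organism 5: 4298.756 × 0.2 = 859.7512 kJ
Organism 6: 859.7512 × 0.1 = 85.97512 kJ

85.98 kJ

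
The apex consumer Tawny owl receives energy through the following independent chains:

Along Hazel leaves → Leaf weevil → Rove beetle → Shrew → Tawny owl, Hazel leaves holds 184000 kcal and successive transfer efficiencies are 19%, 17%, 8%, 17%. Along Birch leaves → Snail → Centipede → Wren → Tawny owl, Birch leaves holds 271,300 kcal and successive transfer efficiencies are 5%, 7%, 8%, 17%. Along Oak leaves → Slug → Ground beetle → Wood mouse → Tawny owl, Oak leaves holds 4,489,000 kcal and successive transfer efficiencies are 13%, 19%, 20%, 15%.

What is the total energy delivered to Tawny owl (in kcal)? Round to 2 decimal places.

Via Hazel leaves: 184000 × 0.19 × 0.17 × 0.08 × 0.17 = 80.82752 kcal
Via Birch leaves: 271300 × 0.05 × 0.07 × 0.08 × 0.17 = 12.91388 kcal
Via Oak leaves: 4489000 × 0.13 × 0.19 × 0.2 × 0.15 = 3326.349 kcal
Total at Tawny owl: 80.82752 + 12.91388 + 3326.349 = 3420.0904 kcal

3420.09 kcal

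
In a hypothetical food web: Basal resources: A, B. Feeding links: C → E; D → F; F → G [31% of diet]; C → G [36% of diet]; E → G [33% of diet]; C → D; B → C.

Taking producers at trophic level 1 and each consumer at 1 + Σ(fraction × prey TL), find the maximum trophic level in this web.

C: 1 + 1 = 2
D: 1 + 2 = 3
E: 1 + 2 = 3
F: 1 + 3 = 4
G: 1 + (0.36×2 + 0.33×3 + 0.31×4) = 3.95

4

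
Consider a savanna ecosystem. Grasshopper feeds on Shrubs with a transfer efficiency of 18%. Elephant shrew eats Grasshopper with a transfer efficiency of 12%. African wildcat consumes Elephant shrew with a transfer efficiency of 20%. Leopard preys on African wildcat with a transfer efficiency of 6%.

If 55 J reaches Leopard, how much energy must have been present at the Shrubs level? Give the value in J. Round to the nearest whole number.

212191 J

Cumulative transfer efficiency: 0.18 × 0.12 × 0.2 × 0.06 = 0.0002592
Shrubs energy = 55 / 0.0002592 = 212191 J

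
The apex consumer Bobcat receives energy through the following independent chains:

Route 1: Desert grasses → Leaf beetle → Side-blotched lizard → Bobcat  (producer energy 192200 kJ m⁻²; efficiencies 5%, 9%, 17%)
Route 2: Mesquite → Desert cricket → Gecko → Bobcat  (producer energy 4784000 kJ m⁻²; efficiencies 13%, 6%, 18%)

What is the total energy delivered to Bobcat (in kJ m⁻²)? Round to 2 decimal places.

Route 1: 192200 × 0.05 × 0.09 × 0.17 = 147.033 kJ m⁻²
Route 2: 4784000 × 0.13 × 0.06 × 0.18 = 6716.736 kJ m⁻²
Total at Bobcat: 147.033 + 6716.736 = 6863.769 kJ m⁻²

6863.77 kJ m⁻²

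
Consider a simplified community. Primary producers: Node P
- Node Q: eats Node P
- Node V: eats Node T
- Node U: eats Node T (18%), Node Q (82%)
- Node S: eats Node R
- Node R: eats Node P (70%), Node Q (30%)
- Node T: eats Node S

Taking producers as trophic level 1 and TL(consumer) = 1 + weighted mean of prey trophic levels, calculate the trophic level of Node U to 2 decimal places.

Node Q: 1 + 1 = 2
Node R: 1 + (0.7×1 + 0.3×2) = 2.3
Node S: 1 + 2.3 = 3.3
Node T: 1 + 3.3 = 4.3
Node U: 1 + (0.18×4.3 + 0.82×2) = 3.414
Node V: 1 + 4.3 = 5.3

3.41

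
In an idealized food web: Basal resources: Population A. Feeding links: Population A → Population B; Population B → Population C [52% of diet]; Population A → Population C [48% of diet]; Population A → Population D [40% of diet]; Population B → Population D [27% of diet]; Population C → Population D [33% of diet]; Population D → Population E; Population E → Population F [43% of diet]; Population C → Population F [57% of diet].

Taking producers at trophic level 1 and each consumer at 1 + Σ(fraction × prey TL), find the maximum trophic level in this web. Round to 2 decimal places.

4.06

Population B: 1 + 1 = 2
Population C: 1 + (0.52×2 + 0.48×1) = 2.52
Population D: 1 + (0.4×1 + 0.27×2 + 0.33×2.52) = 2.7716
Population E: 1 + 2.7716 = 3.7716
Population F: 1 + (0.43×3.7716 + 0.57×2.52) = 4.058188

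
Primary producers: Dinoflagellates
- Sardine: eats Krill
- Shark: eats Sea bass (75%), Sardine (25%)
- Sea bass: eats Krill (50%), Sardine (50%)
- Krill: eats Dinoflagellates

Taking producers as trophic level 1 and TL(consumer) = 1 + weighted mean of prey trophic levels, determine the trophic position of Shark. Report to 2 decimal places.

4.38

Krill: 1 + 1 = 2
Sardine: 1 + 2 = 3
Sea bass: 1 + (0.5×2 + 0.5×3) = 3.5
Shark: 1 + (0.75×3.5 + 0.25×3) = 4.375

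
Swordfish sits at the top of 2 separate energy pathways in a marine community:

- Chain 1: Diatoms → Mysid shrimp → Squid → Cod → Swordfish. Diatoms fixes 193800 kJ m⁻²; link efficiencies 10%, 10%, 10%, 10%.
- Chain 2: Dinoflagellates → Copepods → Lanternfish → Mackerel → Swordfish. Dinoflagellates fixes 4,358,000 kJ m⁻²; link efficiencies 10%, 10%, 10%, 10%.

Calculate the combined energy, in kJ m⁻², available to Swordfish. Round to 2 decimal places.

Chain 1: 193800 × 0.1 × 0.1 × 0.1 × 0.1 = 19.38 kJ m⁻²
Chain 2: 4358000 × 0.1 × 0.1 × 0.1 × 0.1 = 435.8 kJ m⁻²
Total at Swordfish: 19.38 + 435.8 = 455.18 kJ m⁻²

455.18 kJ m⁻²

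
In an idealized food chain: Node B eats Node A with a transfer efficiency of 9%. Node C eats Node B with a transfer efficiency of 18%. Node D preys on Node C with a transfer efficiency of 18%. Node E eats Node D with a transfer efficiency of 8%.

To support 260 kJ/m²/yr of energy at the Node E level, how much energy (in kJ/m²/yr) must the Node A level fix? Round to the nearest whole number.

Cumulative transfer efficiency: 0.09 × 0.18 × 0.18 × 0.08 = 0.00023328
Node A energy = 260 / 0.00023328 = 1114540 kJ/m²/yr

1114540 kJ/m²/yr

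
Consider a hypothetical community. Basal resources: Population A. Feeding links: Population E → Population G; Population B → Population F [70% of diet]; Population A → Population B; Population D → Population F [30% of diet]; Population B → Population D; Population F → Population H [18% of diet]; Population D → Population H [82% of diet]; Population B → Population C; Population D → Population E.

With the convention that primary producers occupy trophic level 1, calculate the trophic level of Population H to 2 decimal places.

Population B: 1 + 1 = 2
Population C: 1 + 2 = 3
Population D: 1 + 2 = 3
Population E: 1 + 3 = 4
Population F: 1 + (0.7×2 + 0.3×3) = 3.3
Population G: 1 + 4 = 5
Population H: 1 + (0.82×3 + 0.18×3.3) = 4.054

4.05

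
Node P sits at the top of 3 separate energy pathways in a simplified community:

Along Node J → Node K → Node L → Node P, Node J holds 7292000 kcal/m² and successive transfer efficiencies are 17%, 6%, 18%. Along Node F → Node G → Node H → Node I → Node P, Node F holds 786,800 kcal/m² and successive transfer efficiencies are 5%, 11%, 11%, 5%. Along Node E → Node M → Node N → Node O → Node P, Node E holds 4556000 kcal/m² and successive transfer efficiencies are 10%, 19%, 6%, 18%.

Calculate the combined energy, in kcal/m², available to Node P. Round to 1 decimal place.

14346.8 kcal/m²

Via Node J: 7292000 × 0.17 × 0.06 × 0.18 = 13388.112 kcal/m²
Via Node F: 786800 × 0.05 × 0.11 × 0.11 × 0.05 = 23.8007 kcal/m²
Via Node E: 4556000 × 0.1 × 0.19 × 0.06 × 0.18 = 934.8912 kcal/m²
Total at Node P: 13388.112 + 23.8007 + 934.8912 = 14346.8039 kcal/m²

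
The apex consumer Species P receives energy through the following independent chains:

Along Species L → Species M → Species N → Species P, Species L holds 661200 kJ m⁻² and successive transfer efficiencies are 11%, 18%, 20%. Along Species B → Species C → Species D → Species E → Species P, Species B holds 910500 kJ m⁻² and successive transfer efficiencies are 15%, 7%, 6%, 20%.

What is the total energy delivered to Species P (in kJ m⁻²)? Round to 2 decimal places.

2733.08 kJ m⁻²

Via Species L: 661200 × 0.11 × 0.18 × 0.2 = 2618.352 kJ m⁻²
Via Species B: 910500 × 0.15 × 0.07 × 0.06 × 0.2 = 114.723 kJ m⁻²
Total at Species P: 2618.352 + 114.723 = 2733.075 kJ m⁻²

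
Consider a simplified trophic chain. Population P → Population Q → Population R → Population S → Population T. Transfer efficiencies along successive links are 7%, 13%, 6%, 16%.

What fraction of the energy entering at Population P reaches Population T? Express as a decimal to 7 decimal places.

Product of link efficiencies: 0.07 × 0.13 × 0.06 × 0.16 = 0.00008736

0.0000874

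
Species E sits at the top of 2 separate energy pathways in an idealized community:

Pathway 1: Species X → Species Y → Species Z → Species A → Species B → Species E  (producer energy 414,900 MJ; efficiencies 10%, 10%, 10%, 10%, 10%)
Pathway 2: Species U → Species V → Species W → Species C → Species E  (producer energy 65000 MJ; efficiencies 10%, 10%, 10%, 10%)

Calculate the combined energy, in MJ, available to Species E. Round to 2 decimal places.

10.65 MJ

Pathway 1: 414900 × 0.1 × 0.1 × 0.1 × 0.1 × 0.1 = 4.149 MJ
Pathway 2: 65000 × 0.1 × 0.1 × 0.1 × 0.1 = 6.5 MJ
Total at Species E: 4.149 + 6.5 = 10.649 MJ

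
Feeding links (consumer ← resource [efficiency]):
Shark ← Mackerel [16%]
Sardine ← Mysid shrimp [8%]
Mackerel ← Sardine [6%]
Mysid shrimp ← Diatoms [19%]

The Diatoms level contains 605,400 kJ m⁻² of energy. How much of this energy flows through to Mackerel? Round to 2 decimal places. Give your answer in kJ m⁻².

552.12 kJ m⁻²

Mysid shrimp: 605400 × 0.19 = 115026 kJ m⁻²
Sardine: 115026 × 0.08 = 9202.08 kJ m⁻²
Mackerel: 9202.08 × 0.06 = 552.1248 kJ m⁻²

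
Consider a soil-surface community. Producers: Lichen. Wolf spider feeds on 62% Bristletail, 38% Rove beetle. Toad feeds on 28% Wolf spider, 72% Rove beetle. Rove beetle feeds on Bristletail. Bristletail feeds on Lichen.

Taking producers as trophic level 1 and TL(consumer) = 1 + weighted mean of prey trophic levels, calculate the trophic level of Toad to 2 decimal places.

4.11

Bristletail: 1 + 1 = 2
Rove beetle: 1 + 2 = 3
Wolf spider: 1 + (0.62×2 + 0.38×3) = 3.38
Toad: 1 + (0.28×3.38 + 0.72×3) = 4.1064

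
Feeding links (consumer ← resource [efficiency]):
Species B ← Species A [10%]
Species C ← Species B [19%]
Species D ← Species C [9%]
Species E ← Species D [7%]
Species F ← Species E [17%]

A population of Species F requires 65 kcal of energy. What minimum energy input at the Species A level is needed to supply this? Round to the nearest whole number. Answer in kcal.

Cumulative transfer efficiency: 0.1 × 0.19 × 0.09 × 0.07 × 0.17 = 0.000020349
Species A energy = 65 / 0.000020349 = 3194260 kcal

3194260 kcal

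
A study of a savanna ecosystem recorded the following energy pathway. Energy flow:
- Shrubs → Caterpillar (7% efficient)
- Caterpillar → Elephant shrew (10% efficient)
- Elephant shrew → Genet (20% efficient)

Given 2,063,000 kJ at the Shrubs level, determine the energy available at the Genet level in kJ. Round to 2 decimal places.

2888.20 kJ

Caterpillar: 2063000 × 0.07 = 144410 kJ
Elephant shrew: 144410 × 0.1 = 14441 kJ
Genet: 14441 × 0.2 = 2888.2 kJ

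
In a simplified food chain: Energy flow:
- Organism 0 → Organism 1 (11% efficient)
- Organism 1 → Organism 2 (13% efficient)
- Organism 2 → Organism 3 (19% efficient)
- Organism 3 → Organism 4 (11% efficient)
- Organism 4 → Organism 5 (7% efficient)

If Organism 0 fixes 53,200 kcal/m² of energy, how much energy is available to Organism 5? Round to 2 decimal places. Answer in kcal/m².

1.11 kcal/m²

Organism 1: 53200 × 0.11 = 5852 kcal/m²
Organism 2: 5852 × 0.13 = 760.76 kcal/m²
Organism 3: 760.76 × 0.19 = 144.5444 kcal/m²
Organism 4: 144.5444 × 0.11 = 15.899884 kcal/m²
Organism 5: 15.899884 × 0.07 = 1.11299188 kcal/m²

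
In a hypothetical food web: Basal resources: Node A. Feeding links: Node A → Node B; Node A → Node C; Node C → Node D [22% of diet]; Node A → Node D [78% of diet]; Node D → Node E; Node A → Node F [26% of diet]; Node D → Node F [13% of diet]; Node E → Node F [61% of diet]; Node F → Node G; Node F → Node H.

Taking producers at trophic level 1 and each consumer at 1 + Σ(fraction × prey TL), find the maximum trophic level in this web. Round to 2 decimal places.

Node B: 1 + 1 = 2
Node C: 1 + 1 = 2
Node D: 1 + (0.22×2 + 0.78×1) = 2.22
Node E: 1 + 2.22 = 3.22
Node F: 1 + (0.26×1 + 0.13×2.22 + 0.61×3.22) = 3.5128
Node G: 1 + 3.5128 = 4.5128
Node H: 1 + 3.5128 = 4.5128

4.51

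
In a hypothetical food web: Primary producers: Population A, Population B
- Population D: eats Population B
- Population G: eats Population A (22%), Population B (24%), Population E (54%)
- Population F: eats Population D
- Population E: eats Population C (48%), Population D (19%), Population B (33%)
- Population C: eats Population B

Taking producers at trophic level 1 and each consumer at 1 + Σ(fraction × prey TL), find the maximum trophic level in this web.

Population C: 1 + 1 = 2
Population D: 1 + 1 = 2
Population E: 1 + (0.48×2 + 0.19×2 + 0.33×1) = 2.67
Population F: 1 + 2 = 3
Population G: 1 + (0.22×1 + 0.24×1 + 0.54×2.67) = 2.9018

3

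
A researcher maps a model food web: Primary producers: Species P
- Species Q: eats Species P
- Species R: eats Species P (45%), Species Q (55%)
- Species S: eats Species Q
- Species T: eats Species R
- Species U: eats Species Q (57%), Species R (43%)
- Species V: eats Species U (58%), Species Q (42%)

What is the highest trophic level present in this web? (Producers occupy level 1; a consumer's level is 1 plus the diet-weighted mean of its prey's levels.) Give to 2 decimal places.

3.72

Species Q: 1 + 1 = 2
Species R: 1 + (0.45×1 + 0.55×2) = 2.55
Species S: 1 + 2 = 3
Species T: 1 + 2.55 = 3.55
Species U: 1 + (0.57×2 + 0.43×2.55) = 3.2365
Species V: 1 + (0.58×3.2365 + 0.42×2) = 3.71717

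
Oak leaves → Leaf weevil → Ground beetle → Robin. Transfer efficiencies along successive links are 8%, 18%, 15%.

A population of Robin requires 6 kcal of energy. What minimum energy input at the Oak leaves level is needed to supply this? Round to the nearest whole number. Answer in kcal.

2778 kcal

Cumulative transfer efficiency: 0.08 × 0.18 × 0.15 = 0.00216
Oak leaves energy = 6 / 0.00216 = 2778 kcal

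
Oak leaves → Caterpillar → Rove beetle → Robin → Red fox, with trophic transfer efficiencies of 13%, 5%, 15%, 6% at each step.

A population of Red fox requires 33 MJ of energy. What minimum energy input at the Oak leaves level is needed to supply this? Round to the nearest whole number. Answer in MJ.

Cumulative transfer efficiency: 0.13 × 0.05 × 0.15 × 0.06 = 0.0000585
Oak leaves energy = 33 / 0.0000585 = 564103 MJ

564103 MJ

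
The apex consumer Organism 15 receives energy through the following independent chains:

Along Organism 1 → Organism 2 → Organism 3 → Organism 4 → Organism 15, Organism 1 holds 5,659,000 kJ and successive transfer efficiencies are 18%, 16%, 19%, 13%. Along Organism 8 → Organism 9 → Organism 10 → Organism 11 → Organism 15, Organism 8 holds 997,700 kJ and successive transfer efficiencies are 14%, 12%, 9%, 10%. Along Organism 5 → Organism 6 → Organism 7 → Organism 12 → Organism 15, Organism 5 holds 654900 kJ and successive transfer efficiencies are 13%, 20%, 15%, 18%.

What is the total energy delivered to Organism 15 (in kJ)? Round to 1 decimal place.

4636.2 kJ

Via Organism 1: 5659000 × 0.18 × 0.16 × 0.19 × 0.13 = 4025.58624 kJ
Via Organism 8: 997700 × 0.14 × 0.12 × 0.09 × 0.1 = 150.85224 kJ
Via Organism 5: 654900 × 0.13 × 0.2 × 0.15 × 0.18 = 459.7398 kJ
Total at Organism 15: 4025.58624 + 150.85224 + 459.7398 = 4636.17828 kJ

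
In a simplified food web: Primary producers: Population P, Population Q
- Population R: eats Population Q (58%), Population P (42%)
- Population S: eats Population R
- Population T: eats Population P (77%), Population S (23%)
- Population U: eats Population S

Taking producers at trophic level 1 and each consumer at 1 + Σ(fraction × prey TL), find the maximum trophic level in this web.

4

Population R: 1 + (0.58×1 + 0.42×1) = 2
Population S: 1 + 2 = 3
Population T: 1 + (0.77×1 + 0.23×3) = 2.46
Population U: 1 + 3 = 4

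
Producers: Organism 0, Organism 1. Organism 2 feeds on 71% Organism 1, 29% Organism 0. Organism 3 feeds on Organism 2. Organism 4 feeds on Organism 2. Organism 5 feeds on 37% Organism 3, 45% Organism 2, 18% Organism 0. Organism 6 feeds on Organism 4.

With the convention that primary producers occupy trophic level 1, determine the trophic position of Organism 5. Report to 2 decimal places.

3.19

Organism 2: 1 + (0.71×1 + 0.29×1) = 2
Organism 3: 1 + 2 = 3
Organism 4: 1 + 2 = 3
Organism 5: 1 + (0.37×3 + 0.45×2 + 0.18×1) = 3.19
Organism 6: 1 + 3 = 4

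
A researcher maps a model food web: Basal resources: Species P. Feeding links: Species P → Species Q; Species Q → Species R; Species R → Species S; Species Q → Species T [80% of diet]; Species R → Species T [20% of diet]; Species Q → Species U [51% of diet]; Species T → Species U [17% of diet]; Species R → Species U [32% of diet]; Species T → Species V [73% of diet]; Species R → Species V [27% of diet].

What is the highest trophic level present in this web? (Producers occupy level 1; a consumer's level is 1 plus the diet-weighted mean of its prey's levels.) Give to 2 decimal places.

Species Q: 1 + 1 = 2
Species R: 1 + 2 = 3
Species S: 1 + 3 = 4
Species T: 1 + (0.8×2 + 0.2×3) = 3.2
Species U: 1 + (0.51×2 + 0.17×3.2 + 0.32×3) = 3.524
Species V: 1 + (0.73×3.2 + 0.27×3) = 4.146

4.15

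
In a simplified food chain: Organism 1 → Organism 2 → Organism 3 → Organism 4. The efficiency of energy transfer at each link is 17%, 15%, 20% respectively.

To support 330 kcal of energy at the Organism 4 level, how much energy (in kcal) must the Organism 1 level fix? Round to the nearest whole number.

64706 kcal

Cumulative transfer efficiency: 0.17 × 0.15 × 0.2 = 0.0051
Organism 1 energy = 330 / 0.0051 = 64706 kcal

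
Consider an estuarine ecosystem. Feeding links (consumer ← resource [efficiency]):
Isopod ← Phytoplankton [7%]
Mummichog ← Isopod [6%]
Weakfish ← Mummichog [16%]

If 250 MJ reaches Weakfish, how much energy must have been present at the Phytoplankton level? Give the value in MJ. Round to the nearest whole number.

Cumulative transfer efficiency: 0.07 × 0.06 × 0.16 = 0.000672
Phytoplankton energy = 250 / 0.000672 = 372024 MJ

372024 MJ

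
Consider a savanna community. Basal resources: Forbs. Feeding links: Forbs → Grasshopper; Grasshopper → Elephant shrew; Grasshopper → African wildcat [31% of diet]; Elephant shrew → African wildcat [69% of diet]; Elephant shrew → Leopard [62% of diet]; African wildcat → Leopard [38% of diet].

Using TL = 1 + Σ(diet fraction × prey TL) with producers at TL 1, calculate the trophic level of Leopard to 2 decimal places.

4.26

Grasshopper: 1 + 1 = 2
Elephant shrew: 1 + 2 = 3
African wildcat: 1 + (0.31×2 + 0.69×3) = 3.69
Leopard: 1 + (0.62×3 + 0.38×3.69) = 4.2622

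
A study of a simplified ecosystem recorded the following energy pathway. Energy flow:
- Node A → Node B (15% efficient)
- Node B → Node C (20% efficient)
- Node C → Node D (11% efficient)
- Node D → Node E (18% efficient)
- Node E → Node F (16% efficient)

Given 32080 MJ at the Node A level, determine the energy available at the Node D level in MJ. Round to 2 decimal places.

Node B: 32080 × 0.15 = 4812 MJ
Node C: 4812 × 0.2 = 962.4 MJ
Node D: 962.4 × 0.11 = 105.864 MJ

105.86 MJ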